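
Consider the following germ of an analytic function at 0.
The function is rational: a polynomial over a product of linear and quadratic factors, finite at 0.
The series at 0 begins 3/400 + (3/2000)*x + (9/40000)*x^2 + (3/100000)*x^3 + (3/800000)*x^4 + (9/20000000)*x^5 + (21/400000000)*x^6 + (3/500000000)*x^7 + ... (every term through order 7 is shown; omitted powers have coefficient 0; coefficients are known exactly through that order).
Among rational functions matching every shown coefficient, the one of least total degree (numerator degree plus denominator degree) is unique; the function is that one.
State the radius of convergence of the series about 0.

The radius of convergence is 10.

No rational of total degree below 2 reproduces all 8 coefficients; solving the [0/2] Pade equations on them gives f(x) = 3/(4*(x - 10)**2), whose expansion matches every shown term.
Denominator factor (x - 10)^2: pole of order 2 at 10, modulus 10.
The radius of convergence is the smallest modulus among the singular points: 10.


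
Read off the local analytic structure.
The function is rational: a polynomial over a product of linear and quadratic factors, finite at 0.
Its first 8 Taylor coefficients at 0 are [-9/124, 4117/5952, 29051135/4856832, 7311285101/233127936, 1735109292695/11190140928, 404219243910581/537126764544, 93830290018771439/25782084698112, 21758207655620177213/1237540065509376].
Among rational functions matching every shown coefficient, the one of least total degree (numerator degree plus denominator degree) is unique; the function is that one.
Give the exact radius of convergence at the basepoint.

The radius of convergence is 9/4 - (1/12)*sqrt(601).

No rational of total degree below 6 reproduces all 8 coefficients; solving the [2/4] Pade equations on them gives f(σ) = (-32*σ**2/17 - 26*σ/27 + 2/31)/((σ**2 - 9*σ/2 + 8/9)*(σ**2 + σ/3 - 1)), whose expansion matches every shown term.
Denominator factor (σ**2 - 9*σ/2 + 8/9): discriminant 601/36, real irrational roots 9/4 + (1/12)*sqrt(601) and 9/4 - (1/12)*sqrt(601); poles of order 1, moduli 9/4 + (1/12)*sqrt(601) and 9/4 - (1/12)*sqrt(601).
Denominator factor (σ**2 + σ/3 - 1): discriminant 37/9, real irrational roots -1/6 + (1/6)*sqrt(37) and -1/6 - (1/6)*sqrt(37); poles of order 1, moduli -1/6 + (1/6)*sqrt(37) and 1/6 + (1/6)*sqrt(37).
The radius of convergence is the smallest modulus among the singular points: 9/4 - (1/12)*sqrt(601).


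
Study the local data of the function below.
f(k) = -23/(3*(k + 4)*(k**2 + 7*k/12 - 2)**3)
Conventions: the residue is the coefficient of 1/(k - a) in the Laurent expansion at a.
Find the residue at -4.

At the order-1 pole -4 set g(k) = (k - (-4))*f(k) = -23/(3*(k**2 + 7*k/12 - 2)**3).
Simple pole: residue = g(a) at a = -4, which is -207/42875.

The residue is -207/42875.


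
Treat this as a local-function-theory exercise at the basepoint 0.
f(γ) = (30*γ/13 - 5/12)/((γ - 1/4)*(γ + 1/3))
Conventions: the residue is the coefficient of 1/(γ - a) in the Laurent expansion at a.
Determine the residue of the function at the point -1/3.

At the order-1 pole -1/3 set g(γ) = (γ - (-1/3))*f(γ) = (30*γ/13 - 5/12)/(γ - 1/4).
Simple pole: residue = g(a) at a = -1/3, which is 185/91.

The residue is 185/91.


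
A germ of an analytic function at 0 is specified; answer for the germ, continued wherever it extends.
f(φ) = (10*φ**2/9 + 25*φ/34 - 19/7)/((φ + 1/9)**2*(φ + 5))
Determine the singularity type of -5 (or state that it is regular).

The point is a pole of order 1.

The denominator factor φ + 5 vanishes at -5 and appears to the power 1; the numerator there equals 45811/2142, nonzero, and no other factor vanishes.
Hence a pole whose order is the multiplicity, 1.


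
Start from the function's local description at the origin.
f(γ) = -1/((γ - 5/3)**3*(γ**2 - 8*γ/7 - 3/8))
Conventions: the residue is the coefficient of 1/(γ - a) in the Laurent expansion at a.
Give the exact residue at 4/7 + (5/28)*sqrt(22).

The residue is 275262624/15813251 + (3243070656/869728805)*sqrt(22).

The factor γ**2 - 8*γ/7 - 3/8 splits as (γ - a)(γ - a') with a = 4/7 + (5/28)*sqrt(22), a' = 4/7 - (5/28)*sqrt(22). At the order-1 pole a set g(γ) = (γ - a)*f(γ) = [-1/(γ - 5/3)**3] / (γ - a').
Simple pole: residue = g(a) at a = 4/7 + (5/28)*sqrt(22), which is 275262624/15813251 + (3243070656/869728805)*sqrt(22).


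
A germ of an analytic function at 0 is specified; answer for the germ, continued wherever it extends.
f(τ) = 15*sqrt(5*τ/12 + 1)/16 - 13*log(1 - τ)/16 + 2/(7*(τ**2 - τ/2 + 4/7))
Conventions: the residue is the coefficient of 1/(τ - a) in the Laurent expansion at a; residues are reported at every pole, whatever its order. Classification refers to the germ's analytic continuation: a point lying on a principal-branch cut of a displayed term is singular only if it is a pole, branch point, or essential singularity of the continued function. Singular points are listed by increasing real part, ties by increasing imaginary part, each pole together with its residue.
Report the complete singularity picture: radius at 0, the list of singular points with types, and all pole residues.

Radius of convergence at 0: (2/7)*sqrt(7).
At -12/5: an algebraic (square-root) branch point.
At (1/4) - ((1/28)*sqrt(399))*i: a pole of order 1; residue ((4/399)*sqrt(399))*i.
At (1/4) + ((1/28)*sqrt(399))*i: a pole of order 1; residue -((4/399)*sqrt(399))*i.
At 1: a logarithmic branch point.

Denominator factor (τ**2 - τ/2 + 4/7): discriminant -57/28, complex-conjugate roots (1/4) + ((1/28)*sqrt(399))*i and (1/4) - ((1/28)*sqrt(399))*i; poles of order 1, moduli (2/7)*sqrt(7) and (2/7)*sqrt(7).
Branch term (-13/16)*log(1 - τ/(1)): its argument vanishes at τ = 1, a logarithmic branch point, modulus 1.
Branch term (15/16)*sqrt(1 - τ/(-12/5)): its argument vanishes at τ = -12/5, a square-root branch point, modulus 12/5.
The radius of convergence is the smallest modulus among the singular points: (2/7)*sqrt(7).
The branch terms are analytic at (1/4) - ((1/28)*sqrt(399))*i and contribute nothing to the residue; only the rational part matters.
The factor τ**2 - τ/2 + 4/7 splits as (τ - a)(τ - a') with a = (1/4) - ((1/28)*sqrt(399))*i, a' = (1/4) + ((1/28)*sqrt(399))*i. At the order-1 pole a set g(τ) = (τ - a)*(rational part) = [2/7] / (τ - a').
Simple pole: residue = g(a) at a = (1/4) - ((1/28)*sqrt(399))*i, which is ((4/399)*sqrt(399))*i.
The branch terms are analytic at (1/4) + ((1/28)*sqrt(399))*i and contribute nothing to the residue; only the rational part matters.
The factor τ**2 - τ/2 + 4/7 splits as (τ - a)(τ - a') with a = (1/4) + ((1/28)*sqrt(399))*i, a' = (1/4) - ((1/28)*sqrt(399))*i. At the order-1 pole a set g(τ) = (τ - a)*(rational part) = [2/7] / (τ - a').
Simple pole: residue = g(a) at a = (1/4) + ((1/28)*sqrt(399))*i, which is -((4/399)*sqrt(399))*i.
List the singular points by increasing real part (a conjugate pair: the negative imaginary part first).


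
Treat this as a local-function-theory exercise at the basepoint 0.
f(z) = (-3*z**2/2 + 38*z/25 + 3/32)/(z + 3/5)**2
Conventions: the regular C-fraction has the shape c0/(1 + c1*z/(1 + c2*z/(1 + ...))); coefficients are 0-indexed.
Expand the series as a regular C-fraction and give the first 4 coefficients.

Taylor coefficients (expand at 0): a_0 = 25/96, a_1 = 161/48, a_2 = -13885/864, a_3 = 28675/648.
c0 = a_0 = 25/96. Peel one level at a time: if S = 1 + c*z/S' with S'(0) = 1, then c is the z-coefficient of S and S' = c*z/(S - 1).
S_1 = c0/f = 1 + (-322/25)*z + (1280281/5625)*z^2 + ...; c1 = -322/25.
S_2 = c1*z/(S_1 - 1) = 1 + (1280281/72450)*z + (81993025/8398404)*z^2 + ...; c2 = 1280281/72450.
S_3 = c2*z/(S_2 - 1) = 1 + (-2049825625/3710254338)*z + ...; c3 = -2049825625/3710254338.

The regular C-fraction coefficients are [25/96, -322/25, 1280281/72450, -2049825625/3710254338].


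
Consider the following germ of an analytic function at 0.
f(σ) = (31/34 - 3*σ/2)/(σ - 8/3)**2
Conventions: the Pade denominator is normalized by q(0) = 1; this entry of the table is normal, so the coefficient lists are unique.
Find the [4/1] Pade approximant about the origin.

Taylor coefficients needed (expand at 0): a_0 = 279/2176, a_1 = -999/8704, a_2 = -14499/139264, a_3 = -17253/278528, a_4 = -283581/8912896, a_5 = -540189/35651584.
Write the denominator as Q(σ) = 1 + q1*σ. Requiring Q*f - P = O(σ^6) with deg P <= 4 kills the coefficients of σ^5..σ^5 in Q*f:
  σ^5: a_5 + q1*a_4 = 0, i.e. -540189/35651584 + (-283581/8912896)*q1 = 0.
Solving this linear system: q1 = -741/1556.
The numerator is Q*f truncated at degree 4: P0 = a_0 = 279/2176; P1 = a_1 + q1*a_0 = -297675/1692928; P2 = a_2 + q1*a_1 = -2679075/54173696; P3 = a_3 + q1*a_2 = -2679075/216694784; P4 = a_4 + q1*a_3 = -8037225/3467116544.

The Pade approximant has numerator coefficients [279/2176, -297675/1692928, -2679075/54173696, -2679075/216694784, -8037225/3467116544]; denominator coefficients [1, -741/1556].


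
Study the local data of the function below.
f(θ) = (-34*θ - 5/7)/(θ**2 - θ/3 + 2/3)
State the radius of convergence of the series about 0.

The radius of convergence is (1/3)*sqrt(6).

Denominator factor (θ**2 - θ/3 + 2/3): discriminant -23/9, complex-conjugate roots (1/6) + ((1/6)*sqrt(23))*i and (1/6) - ((1/6)*sqrt(23))*i; poles of order 1, moduli (1/3)*sqrt(6) and (1/3)*sqrt(6).
The radius of convergence is the smallest modulus among the singular points: (1/3)*sqrt(6).


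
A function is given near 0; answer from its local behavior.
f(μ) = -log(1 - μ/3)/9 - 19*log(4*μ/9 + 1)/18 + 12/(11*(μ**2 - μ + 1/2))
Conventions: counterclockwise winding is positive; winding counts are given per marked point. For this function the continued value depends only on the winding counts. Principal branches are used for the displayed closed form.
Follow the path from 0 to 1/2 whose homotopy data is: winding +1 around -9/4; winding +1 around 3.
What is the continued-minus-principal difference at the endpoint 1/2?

The rational part is single-valued and drops out of the difference; each branch term changes only by its own monodromy.
(-1/9)*log(1 - μ/(3)): each positive loop around 3 adds 2*pi*i to the log, so winding +1 contributes (-1/9)*(1)*2*pi*i = -(2/9)*pi*i.
(-19/18)*log(1 - μ/(-9/4)): each positive loop around -9/4 adds 2*pi*i to the log, so winding +1 contributes (-19/18)*(1)*2*pi*i = -(19/9)*pi*i.
Summing the contributions at μ = 1/2 gives -(7/3)*pi*i.

Continued minus principal equals -(7/3)*pi*i.


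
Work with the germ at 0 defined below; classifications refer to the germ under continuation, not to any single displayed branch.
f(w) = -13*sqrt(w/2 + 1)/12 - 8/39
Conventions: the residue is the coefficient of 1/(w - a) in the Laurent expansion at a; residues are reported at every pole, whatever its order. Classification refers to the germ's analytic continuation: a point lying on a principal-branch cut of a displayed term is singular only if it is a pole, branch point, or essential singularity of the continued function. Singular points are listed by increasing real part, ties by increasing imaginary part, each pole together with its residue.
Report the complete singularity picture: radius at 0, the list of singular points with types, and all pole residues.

Radius of convergence at 0: 2.
At -2: an algebraic (square-root) branch point.

Branch term (-13/12)*sqrt(1 - w/(-2)): its argument vanishes at w = -2, a square-root branch point, modulus 2.
The radius of convergence is the smallest modulus among the singular points: 2.


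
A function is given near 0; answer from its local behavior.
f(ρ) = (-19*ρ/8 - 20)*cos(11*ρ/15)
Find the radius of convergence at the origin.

The factor cos(11*ρ/15) is entire and contributes no finite singular point.
The polynomial part has no poles.
No finite singular points: the Taylor series at 0 converges everywhere.

The radius of convergence is infinite.


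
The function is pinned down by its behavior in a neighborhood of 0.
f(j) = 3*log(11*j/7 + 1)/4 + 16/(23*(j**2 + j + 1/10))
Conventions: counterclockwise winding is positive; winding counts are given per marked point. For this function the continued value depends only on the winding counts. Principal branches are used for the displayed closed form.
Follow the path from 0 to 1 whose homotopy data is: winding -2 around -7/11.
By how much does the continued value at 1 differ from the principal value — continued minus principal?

Continued minus principal equals -(3)*pi*i.

The rational part is single-valued and drops out of the difference; each branch term changes only by its own monodromy.
(3/4)*log(1 - j/(-7/11)): each positive loop around -7/11 adds 2*pi*i to the log, so winding -2 contributes (3/4)*(-2)*2*pi*i = -(3)*pi*i.
Summing the contributions at j = 1 gives -(3)*pi*i.


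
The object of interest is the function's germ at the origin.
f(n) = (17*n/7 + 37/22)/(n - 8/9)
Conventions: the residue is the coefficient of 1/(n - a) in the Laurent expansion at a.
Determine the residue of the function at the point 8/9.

At the order-1 pole 8/9 set g(n) = (n - (8/9))*f(n) = 17*n/7 + 37/22.
Simple pole: residue = g(a) at a = 8/9, which is 5323/1386.

The residue is 5323/1386.


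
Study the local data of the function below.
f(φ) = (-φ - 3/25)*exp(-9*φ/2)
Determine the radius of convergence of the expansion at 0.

The factor exp(-9*φ/2) is entire and contributes no finite singular point.
The polynomial part has no poles.
No finite singular points: the Taylor series at 0 converges everywhere.

The radius of convergence is infinite.


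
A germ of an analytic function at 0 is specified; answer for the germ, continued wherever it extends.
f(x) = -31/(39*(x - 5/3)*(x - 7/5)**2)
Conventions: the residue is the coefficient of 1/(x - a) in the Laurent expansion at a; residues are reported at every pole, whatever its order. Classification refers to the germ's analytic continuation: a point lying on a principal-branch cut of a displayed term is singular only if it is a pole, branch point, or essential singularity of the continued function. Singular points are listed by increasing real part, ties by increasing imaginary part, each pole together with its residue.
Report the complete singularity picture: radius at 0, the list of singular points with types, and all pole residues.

Denominator factor (x - 7/5)^2: pole of order 2 at 7/5, modulus 7/5.
Denominator factor (x - 5/3): pole of order 1 at 5/3, modulus 5/3.
The radius of convergence is the smallest modulus among the singular points: 7/5.
At the order-2 pole 7/5 set g(x) = (x - (7/5))^2*f(x) = -31/(39*(x - 5/3)).
Order-2 pole: residue = g'(a); g'(7/5) = 2325/208, so the residue is 2325/208.
At the order-1 pole 5/3 set g(x) = (x - (5/3))*f(x) = -31/(39*(x - 7/5)**2).
Simple pole: residue = g(a) at a = 5/3, which is -2325/208.
List the singular points by increasing real part (a conjugate pair: the negative imaginary part first).

Radius of convergence at 0: 7/5.
At 7/5: a pole of order 2; residue 2325/208.
At 5/3: a pole of order 1; residue -2325/208.


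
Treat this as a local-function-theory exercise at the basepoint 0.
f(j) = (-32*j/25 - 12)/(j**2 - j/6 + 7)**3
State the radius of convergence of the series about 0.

The radius of convergence is sqrt(7).

Denominator factor (j**2 - j/6 + 7)^3: discriminant -1007/36, complex-conjugate roots (1/12) + ((1/12)*sqrt(1007))*i and (1/12) - ((1/12)*sqrt(1007))*i; poles of order 3, moduli sqrt(7) and sqrt(7).
The radius of convergence is the smallest modulus among the singular points: sqrt(7).


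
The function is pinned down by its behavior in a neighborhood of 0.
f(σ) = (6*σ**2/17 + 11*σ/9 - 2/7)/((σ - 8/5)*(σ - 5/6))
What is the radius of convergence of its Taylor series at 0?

Denominator factor (σ - 5/6): pole of order 1 at 5/6, modulus 5/6.
Denominator factor (σ - 8/5): pole of order 1 at 8/5, modulus 8/5.
The radius of convergence is the smallest modulus among the singular points: 5/6.

The radius of convergence is 5/6.


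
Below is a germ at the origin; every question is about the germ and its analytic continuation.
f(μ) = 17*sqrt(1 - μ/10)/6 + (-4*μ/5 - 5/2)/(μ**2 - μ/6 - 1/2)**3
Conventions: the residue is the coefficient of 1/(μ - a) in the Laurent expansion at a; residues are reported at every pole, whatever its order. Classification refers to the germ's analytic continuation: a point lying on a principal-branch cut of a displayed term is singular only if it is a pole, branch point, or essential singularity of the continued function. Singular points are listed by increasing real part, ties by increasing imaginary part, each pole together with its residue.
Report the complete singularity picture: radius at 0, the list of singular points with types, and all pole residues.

Denominator factor (μ**2 - μ/6 - 1/2)^3: discriminant 73/36, real irrational roots 1/12 + (1/12)*sqrt(73) and 1/12 - (1/12)*sqrt(73); poles of order 3, moduli 1/12 + (1/12)*sqrt(73) and -1/12 + (1/12)*sqrt(73).
Branch term (17/6)*sqrt(1 - μ/(10)): its argument vanishes at μ = 10, a square-root branch point, modulus 10.
The radius of convergence is the smallest modulus among the singular points: -1/12 + (1/12)*sqrt(73).
The branch term is analytic at 1/12 - (1/12)*sqrt(73) and contributes nothing to the residue; only the rational part matters.
The factor μ**2 - μ/6 - 1/2 splits as (μ - a)(μ - a') with a = 1/12 - (1/12)*sqrt(73), a' = 1/12 + (1/12)*sqrt(73). At the order-3 pole a set g(μ) = (μ - a)^3*(rational part) = [-4*μ/5 - 5/2] / (μ - a')^3.
Order-3 pole: residue = g''(a)/2; g''(1/12 - (1/12)*sqrt(73)) = (1197504/1945085)*sqrt(73), so the residue is (598752/1945085)*sqrt(73).
The branch term is analytic at 1/12 + (1/12)*sqrt(73) and contributes nothing to the residue; only the rational part matters.
The factor μ**2 - μ/6 - 1/2 splits as (μ - a)(μ - a') with a = 1/12 + (1/12)*sqrt(73), a' = 1/12 - (1/12)*sqrt(73). At the order-3 pole a set g(μ) = (μ - a)^3*(rational part) = [-4*μ/5 - 5/2] / (μ - a')^3.
Order-3 pole: residue = g''(a)/2; g''(1/12 + (1/12)*sqrt(73)) = -(1197504/1945085)*sqrt(73), so the residue is -(598752/1945085)*sqrt(73).
List the singular points by increasing real part (a conjugate pair: the negative imaginary part first).

Radius of convergence at 0: -1/12 + (1/12)*sqrt(73).
At 1/12 - (1/12)*sqrt(73): a pole of order 3; residue (598752/1945085)*sqrt(73).
At 1/12 + (1/12)*sqrt(73): a pole of order 3; residue -(598752/1945085)*sqrt(73).
At 10: an algebraic (square-root) branch point.


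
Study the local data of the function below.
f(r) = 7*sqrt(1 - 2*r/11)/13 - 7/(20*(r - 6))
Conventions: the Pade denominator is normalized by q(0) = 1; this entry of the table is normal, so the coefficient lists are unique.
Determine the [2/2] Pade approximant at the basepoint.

Taylor coefficients needed (expand at 0): a_0 = 931/1560, a_1 = -4039/102960, a_2 = -4109/6795360, a_3 = 30401/448493760, a_4 = 651931/29600588160.
Write the denominator as Q(r) = 1 + q1*r + q2*r^2. Requiring Q*f - P = O(r^5) with deg P <= 2 kills the coefficients of r^3..r^4 in Q*f:
  r^3: a_3 + q1*a_2 + q2*a_1 = 0, i.e. 30401/448493760 + (-4109/6795360)*q1 + (-4039/102960)*q2 = 0.
  r^4: a_4 + q1*a_3 + q2*a_2 = 0, i.e. 651931/29600588160 + (30401/448493760)*q1 + (-4109/6795360)*q2 = 0.
Solving this linear system: q1 = -71095/261294, q2 = 17021/2874234.
The numerator is Q*f truncated at degree 2: P0 = a_0 = 931/1560; P1 = a_1 + q1*a_0 = -4565547/22645480; P2 = a_2 + q1*a_1 + q2*a_0 = 84714/6227507.

The Pade approximant has numerator coefficients [931/1560, -4565547/22645480, 84714/6227507]; denominator coefficients [1, -71095/261294, 17021/2874234].


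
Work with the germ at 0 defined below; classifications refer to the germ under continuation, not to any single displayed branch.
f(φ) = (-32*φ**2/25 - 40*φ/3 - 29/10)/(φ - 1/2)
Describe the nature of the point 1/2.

The denominator factor φ - 1/2 vanishes at 1/2 and appears to the power 1; the numerator there equals -1483/150, nonzero, and no other factor vanishes.
Hence a pole whose order is the multiplicity, 1.

The point is a pole of order 1.


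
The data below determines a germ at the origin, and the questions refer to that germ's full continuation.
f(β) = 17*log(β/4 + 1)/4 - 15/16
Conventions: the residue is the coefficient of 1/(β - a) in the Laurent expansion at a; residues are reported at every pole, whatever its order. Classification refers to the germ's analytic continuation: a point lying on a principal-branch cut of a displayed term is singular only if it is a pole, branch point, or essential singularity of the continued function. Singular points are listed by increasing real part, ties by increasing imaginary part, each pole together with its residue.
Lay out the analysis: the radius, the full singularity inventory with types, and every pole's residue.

Radius of convergence at 0: 4.
At -4: a logarithmic branch point.

Branch term (17/4)*log(1 - β/(-4)): its argument vanishes at β = -4, a logarithmic branch point, modulus 4.
The radius of convergence is the smallest modulus among the singular points: 4.


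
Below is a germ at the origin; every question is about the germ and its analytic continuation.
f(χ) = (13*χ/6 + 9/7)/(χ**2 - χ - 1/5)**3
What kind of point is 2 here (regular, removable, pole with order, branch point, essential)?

The point is a regular point.

Denominator factors: χ**2 - χ - 1/5 = 9/5 at χ = 2 — none vanishes.
So the germ continues analytically to 2.


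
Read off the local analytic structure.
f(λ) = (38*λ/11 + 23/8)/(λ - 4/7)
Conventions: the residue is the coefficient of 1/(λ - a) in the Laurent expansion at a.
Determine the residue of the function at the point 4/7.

The residue is 2987/616.

At the order-1 pole 4/7 set g(λ) = (λ - (4/7))*f(λ) = 38*λ/11 + 23/8.
Simple pole: residue = g(a) at a = 4/7, which is 2987/616.


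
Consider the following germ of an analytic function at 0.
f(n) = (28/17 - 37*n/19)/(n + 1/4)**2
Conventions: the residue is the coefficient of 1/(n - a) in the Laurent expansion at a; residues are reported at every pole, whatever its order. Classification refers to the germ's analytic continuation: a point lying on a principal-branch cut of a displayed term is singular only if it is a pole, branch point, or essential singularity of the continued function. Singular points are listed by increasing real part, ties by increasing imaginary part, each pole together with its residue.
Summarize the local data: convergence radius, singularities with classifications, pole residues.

Denominator factor (n + 1/4)^2: pole of order 2 at -1/4, modulus 1/4.
The radius of convergence is the smallest modulus among the singular points: 1/4.
At the order-2 pole -1/4 set g(n) = (n - (-1/4))^2*f(n) = 28/17 - 37*n/19.
Order-2 pole: residue = g'(a); g'(-1/4) = -37/19, so the residue is -37/19.

Radius of convergence at 0: 1/4.
At -1/4: a pole of order 2; residue -37/19.


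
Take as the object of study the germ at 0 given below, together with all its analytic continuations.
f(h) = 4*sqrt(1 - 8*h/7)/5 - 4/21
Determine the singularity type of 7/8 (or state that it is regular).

The term (4/5)*sqrt(1 - h/(7/8)) has argument 1 - 7/8/(7/8) = 0 at 7/8: a square-root (algebraic, two-sheeted) branch point; the remaining terms are analytic or single-valued there.

The point is an algebraic (square-root) branch point.


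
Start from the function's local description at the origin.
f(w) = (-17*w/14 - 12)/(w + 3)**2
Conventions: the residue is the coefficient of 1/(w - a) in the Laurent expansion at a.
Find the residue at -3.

The residue is -17/14.

At the order-2 pole -3 set g(w) = (w - (-3))^2*f(w) = -17*w/14 - 12.
Order-2 pole: residue = g'(a); g'(-3) = -17/14, so the residue is -17/14.


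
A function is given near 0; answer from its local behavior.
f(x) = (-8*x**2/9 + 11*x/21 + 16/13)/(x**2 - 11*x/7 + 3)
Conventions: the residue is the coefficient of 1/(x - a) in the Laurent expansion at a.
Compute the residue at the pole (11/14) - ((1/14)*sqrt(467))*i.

The factor x**2 - 11*x/7 + 3 splits as (x - a)(x - a') with a = (11/14) - ((1/14)*sqrt(467))*i, a' = (11/14) + ((1/14)*sqrt(467))*i. At the order-1 pole a set g(x) = (x - a)*f(x) = [-8*x**2/9 + 11*x/21 + 16/13] / (x - a').
Simple pole: residue = g(a) at a = (11/14) - ((1/14)*sqrt(467))*i, which is (-55/126) + ((36823/764946)*sqrt(467))*i.

The residue is (-55/126) + ((36823/764946)*sqrt(467))*i.


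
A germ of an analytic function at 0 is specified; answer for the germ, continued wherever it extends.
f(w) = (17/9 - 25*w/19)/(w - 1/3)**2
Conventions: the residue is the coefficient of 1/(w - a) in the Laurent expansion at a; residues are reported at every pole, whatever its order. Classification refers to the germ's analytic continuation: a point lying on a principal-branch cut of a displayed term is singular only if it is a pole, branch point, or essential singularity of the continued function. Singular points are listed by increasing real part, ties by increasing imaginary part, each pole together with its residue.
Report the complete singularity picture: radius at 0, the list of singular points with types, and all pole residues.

Denominator factor (w - 1/3)^2: pole of order 2 at 1/3, modulus 1/3.
The radius of convergence is the smallest modulus among the singular points: 1/3.
At the order-2 pole 1/3 set g(w) = (w - (1/3))^2*f(w) = 17/9 - 25*w/19.
Order-2 pole: residue = g'(a); g'(1/3) = -25/19, so the residue is -25/19.

Radius of convergence at 0: 1/3.
At 1/3: a pole of order 2; residue -25/19.


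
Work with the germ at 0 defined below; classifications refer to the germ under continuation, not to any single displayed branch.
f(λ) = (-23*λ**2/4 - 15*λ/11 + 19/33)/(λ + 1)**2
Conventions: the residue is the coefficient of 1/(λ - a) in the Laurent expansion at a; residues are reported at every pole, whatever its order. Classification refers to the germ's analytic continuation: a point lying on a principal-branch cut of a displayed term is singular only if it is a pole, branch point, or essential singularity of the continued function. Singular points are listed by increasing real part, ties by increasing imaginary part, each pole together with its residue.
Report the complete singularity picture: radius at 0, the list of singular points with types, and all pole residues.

Denominator factor (λ + 1)^2: pole of order 2 at -1, modulus 1.
The radius of convergence is the smallest modulus among the singular points: 1.
At the order-2 pole -1 set g(λ) = (λ - (-1))^2*f(λ) = -23*λ**2/4 - 15*λ/11 + 19/33.
Order-2 pole: residue = g'(a); g'(-1) = 223/22, so the residue is 223/22.

Radius of convergence at 0: 1.
At -1: a pole of order 2; residue 223/22.


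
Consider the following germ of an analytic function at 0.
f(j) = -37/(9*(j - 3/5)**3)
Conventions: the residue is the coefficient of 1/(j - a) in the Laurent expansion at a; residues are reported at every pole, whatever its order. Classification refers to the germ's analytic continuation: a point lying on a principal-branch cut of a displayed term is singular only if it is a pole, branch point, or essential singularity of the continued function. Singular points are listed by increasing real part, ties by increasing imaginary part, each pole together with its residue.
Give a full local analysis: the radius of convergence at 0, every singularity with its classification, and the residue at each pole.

Denominator factor (j - 3/5)^3: pole of order 3 at 3/5, modulus 3/5.
The radius of convergence is the smallest modulus among the singular points: 3/5.
At the order-3 pole 3/5 set g(j) = (j - (3/5))^3*f(j) = -37/9.
Order-3 pole: residue = g''(a)/2; g''(3/5) = 0, so the residue is 0.

Radius of convergence at 0: 3/5.
At 3/5: a pole of order 3; residue 0.


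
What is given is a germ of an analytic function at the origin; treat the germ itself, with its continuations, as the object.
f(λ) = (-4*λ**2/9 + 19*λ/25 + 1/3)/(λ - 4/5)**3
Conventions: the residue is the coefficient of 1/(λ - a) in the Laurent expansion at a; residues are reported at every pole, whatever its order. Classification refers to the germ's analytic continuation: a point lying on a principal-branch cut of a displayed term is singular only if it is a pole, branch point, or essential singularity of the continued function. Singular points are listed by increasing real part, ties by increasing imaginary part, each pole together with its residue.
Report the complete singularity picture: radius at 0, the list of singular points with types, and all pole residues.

Radius of convergence at 0: 4/5.
At 4/5: a pole of order 3; residue -4/9.

Denominator factor (λ - 4/5)^3: pole of order 3 at 4/5, modulus 4/5.
The radius of convergence is the smallest modulus among the singular points: 4/5.
At the order-3 pole 4/5 set g(λ) = (λ - (4/5))^3*f(λ) = -4*λ**2/9 + 19*λ/25 + 1/3.
Order-3 pole: residue = g''(a)/2; g''(4/5) = -8/9, so the residue is -4/9.


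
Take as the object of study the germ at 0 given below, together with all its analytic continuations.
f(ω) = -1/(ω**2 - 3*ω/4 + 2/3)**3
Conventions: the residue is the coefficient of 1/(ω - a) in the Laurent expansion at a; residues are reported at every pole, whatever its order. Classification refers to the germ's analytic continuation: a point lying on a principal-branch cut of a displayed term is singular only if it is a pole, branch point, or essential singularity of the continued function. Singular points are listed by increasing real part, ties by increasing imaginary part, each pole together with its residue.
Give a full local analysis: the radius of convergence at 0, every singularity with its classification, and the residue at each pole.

Denominator factor (ω**2 - 3*ω/4 + 2/3)^3: discriminant -101/48, complex-conjugate roots (3/8) + ((1/24)*sqrt(303))*i and (3/8) - ((1/24)*sqrt(303))*i; poles of order 3, moduli (1/3)*sqrt(6) and (1/3)*sqrt(6).
The radius of convergence is the smallest modulus among the singular points: (1/3)*sqrt(6).
The factor ω**2 - 3*ω/4 + 2/3 splits as (ω - a)(ω - a') with a = (3/8) - ((1/24)*sqrt(303))*i, a' = (3/8) + ((1/24)*sqrt(303))*i. At the order-3 pole a set g(ω) = (ω - a)^3*f(ω) = [-1] / (ω - a')^3.
Order-3 pole: residue = g''(a)/2; g''((3/8) - ((1/24)*sqrt(303))*i) = -((110592/1030301)*sqrt(303))*i, so the residue is -((55296/1030301)*sqrt(303))*i.
The factor ω**2 - 3*ω/4 + 2/3 splits as (ω - a)(ω - a') with a = (3/8) + ((1/24)*sqrt(303))*i, a' = (3/8) - ((1/24)*sqrt(303))*i. At the order-3 pole a set g(ω) = (ω - a)^3*f(ω) = [-1] / (ω - a')^3.
Order-3 pole: residue = g''(a)/2; g''((3/8) + ((1/24)*sqrt(303))*i) = ((110592/1030301)*sqrt(303))*i, so the residue is ((55296/1030301)*sqrt(303))*i.
List the singular points by increasing real part (a conjugate pair: the negative imaginary part first).

Radius of convergence at 0: (1/3)*sqrt(6).
At (3/8) - ((1/24)*sqrt(303))*i: a pole of order 3; residue -((55296/1030301)*sqrt(303))*i.
At (3/8) + ((1/24)*sqrt(303))*i: a pole of order 3; residue ((55296/1030301)*sqrt(303))*i.


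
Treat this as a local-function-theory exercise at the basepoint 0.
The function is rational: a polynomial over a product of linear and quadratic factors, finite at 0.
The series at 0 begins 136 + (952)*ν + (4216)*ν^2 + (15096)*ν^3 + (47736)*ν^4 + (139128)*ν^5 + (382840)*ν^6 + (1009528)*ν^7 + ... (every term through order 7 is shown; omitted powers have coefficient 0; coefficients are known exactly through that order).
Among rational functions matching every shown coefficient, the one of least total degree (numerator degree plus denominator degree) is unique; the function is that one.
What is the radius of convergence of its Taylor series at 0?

No rational of total degree below 4 reproduces all 8 coefficients; solving the [0/4] Pade equations on them gives f(ν) = 17/((ν - 1)*(ν - 1/2)**3), whose expansion matches every shown term.
Denominator factor (ν - 1): pole of order 1 at 1, modulus 1.
Denominator factor (ν - 1/2)^3: pole of order 3 at 1/2, modulus 1/2.
The radius of convergence is the smallest modulus among the singular points: 1/2.

The radius of convergence is 1/2.


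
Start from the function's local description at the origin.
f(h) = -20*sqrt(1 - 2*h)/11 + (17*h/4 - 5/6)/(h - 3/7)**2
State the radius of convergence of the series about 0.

The radius of convergence is 3/7.

Denominator factor (h - 3/7)^2: pole of order 2 at 3/7, modulus 3/7.
Branch term (-20/11)*sqrt(1 - h/(1/2)): its argument vanishes at h = 1/2, a square-root branch point, modulus 1/2.
The radius of convergence is the smallest modulus among the singular points: 3/7.


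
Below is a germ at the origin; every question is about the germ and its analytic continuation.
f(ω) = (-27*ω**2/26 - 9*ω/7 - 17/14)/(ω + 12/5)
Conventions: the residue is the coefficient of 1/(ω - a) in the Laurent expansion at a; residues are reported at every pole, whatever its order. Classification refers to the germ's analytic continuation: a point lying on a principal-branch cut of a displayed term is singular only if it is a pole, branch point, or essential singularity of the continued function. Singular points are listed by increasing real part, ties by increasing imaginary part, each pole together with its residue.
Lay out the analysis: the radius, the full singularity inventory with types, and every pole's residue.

Radius of convergence at 0: 12/5.
At -12/5: a pole of order 1; residue -18701/4550.

Denominator factor (ω + 12/5): pole of order 1 at -12/5, modulus 12/5.
The radius of convergence is the smallest modulus among the singular points: 12/5.
At the order-1 pole -12/5 set g(ω) = (ω - (-12/5))*f(ω) = -27*ω**2/26 - 9*ω/7 - 17/14.
Simple pole: residue = g(a) at a = -12/5, which is -18701/4550.


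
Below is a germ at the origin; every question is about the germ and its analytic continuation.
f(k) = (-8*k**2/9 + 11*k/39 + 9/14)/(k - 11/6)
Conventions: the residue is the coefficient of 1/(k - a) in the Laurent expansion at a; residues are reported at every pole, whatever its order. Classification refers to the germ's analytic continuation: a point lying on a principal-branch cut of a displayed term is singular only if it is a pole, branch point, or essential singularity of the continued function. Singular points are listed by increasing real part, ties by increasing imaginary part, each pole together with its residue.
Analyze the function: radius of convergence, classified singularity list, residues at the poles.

Radius of convergence at 0: 11/6.
At 11/6: a pole of order 1; residue -13472/7371.

Denominator factor (k - 11/6): pole of order 1 at 11/6, modulus 11/6.
The radius of convergence is the smallest modulus among the singular points: 11/6.
At the order-1 pole 11/6 set g(k) = (k - (11/6))*f(k) = -8*k**2/9 + 11*k/39 + 9/14.
Simple pole: residue = g(a) at a = 11/6, which is -13472/7371.


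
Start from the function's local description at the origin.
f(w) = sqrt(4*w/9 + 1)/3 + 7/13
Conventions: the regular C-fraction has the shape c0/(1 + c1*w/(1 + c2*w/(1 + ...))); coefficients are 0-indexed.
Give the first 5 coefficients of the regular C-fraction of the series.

Taylor coefficients (expand at 0): a_0 = 34/39, a_1 = 2/27, a_2 = -2/243, a_3 = 4/2187, a_4 = -10/19683.
c0 = a_0 = 34/39. Peel one level at a time: if S = 1 + c*w/S' with S'(0) = 1, then c is the w-coefficient of S and S' = c*w/(S - 1).
S_1 = c0/f = 1 + (-13/153)*w + (130/7803)*w^2 + ...; c1 = -13/153.
S_2 = c1*w/(S_1 - 1) = 1 + (10/51)*w + (-1/81)*w^2 + ...; c2 = 10/51.
S_3 = c2*w/(S_2 - 1) = 1 + (17/270)*w + (-731/72900)*w^2 + ...; c3 = 17/270.
S_4 = c3*w/(S_3 - 1) = 1 + (43/270)*w + ...; c4 = 43/270.

The regular C-fraction coefficients are [34/39, -13/153, 10/51, 17/270, 43/270].


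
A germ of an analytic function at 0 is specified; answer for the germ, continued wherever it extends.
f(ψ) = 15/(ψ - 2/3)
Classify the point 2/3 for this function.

The point is a pole of order 1.

The denominator factor ψ - 2/3 vanishes at 2/3 and appears to the power 1; the numerator there equals 15, nonzero, and no other factor vanishes.
Hence a pole whose order is the multiplicity, 1.


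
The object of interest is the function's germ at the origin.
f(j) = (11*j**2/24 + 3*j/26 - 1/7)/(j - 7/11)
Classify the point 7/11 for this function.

The point is a pole of order 1.

The denominator factor j - 7/11 vanishes at 7/11 and appears to the power 1; the numerator there equals 2791/24024, nonzero, and no other factor vanishes.
Hence a pole whose order is the multiplicity, 1.


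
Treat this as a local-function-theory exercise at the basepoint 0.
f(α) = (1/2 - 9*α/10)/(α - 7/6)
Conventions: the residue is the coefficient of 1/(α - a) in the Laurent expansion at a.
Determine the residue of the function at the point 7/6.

At the order-1 pole 7/6 set g(α) = (α - (7/6))*f(α) = 1/2 - 9*α/10.
Simple pole: residue = g(a) at a = 7/6, which is -11/20.

The residue is -11/20.


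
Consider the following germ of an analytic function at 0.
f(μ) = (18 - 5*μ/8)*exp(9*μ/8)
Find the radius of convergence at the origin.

The radius of convergence is infinite.

The factor exp(9*μ/8) is entire and contributes no finite singular point.
The polynomial part has no poles.
No finite singular points: the Taylor series at 0 converges everywhere.


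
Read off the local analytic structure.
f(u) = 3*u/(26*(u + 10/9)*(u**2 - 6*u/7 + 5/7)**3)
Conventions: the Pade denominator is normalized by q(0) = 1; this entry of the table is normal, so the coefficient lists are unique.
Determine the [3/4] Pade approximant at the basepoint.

Taylor coefficients needed (expand at 0): a_0 = 0, a_1 = 9261/32500, a_2 = 250047/325000, a_3 = 1861461/3250000, a_4 = -43424829/32500000, a_5 = -1240594299/325000000, a_6 = -9521206317/3250000000, a_7 = 5414804829/1300000000.
Write the denominator as Q(u) = 1 + q1*u + q2*u^2 + q3*u^3 + q4*u^4. Requiring Q*f - P = O(u^8) with deg P <= 3 kills the coefficients of u^4..u^7 in Q*f:
  u^4: a_4 + q1*a_3 + q2*a_2 + q3*a_1 + q4*a_0 = 0, i.e. -43424829/32500000 + (1861461/3250000)*q1 + (250047/325000)*q2 + (9261/32500)*q3 + (0)*q4 = 0.
  u^5: a_5 + q1*a_4 + q2*a_3 + q3*a_2 + q4*a_1 = 0, i.e. -1240594299/325000000 + (-43424829/32500000)*q1 + (1861461/3250000)*q2 + (250047/325000)*q3 + (9261/32500)*q4 = 0.
  u^6: a_6 + q1*a_5 + q2*a_4 + q3*a_3 + q4*a_2 = 0, i.e. -9521206317/3250000000 + (-1240594299/325000000)*q1 + (-43424829/32500000)*q2 + (1861461/3250000)*q3 + (250047/325000)*q4 = 0.
  u^7: a_7 + q1*a_6 + q2*a_5 + q3*a_4 + q4*a_3 = 0, i.e. 5414804829/1300000000 + (-9521206317/3250000000)*q1 + (-1240594299/325000000)*q2 + (-43424829/32500000)*q3 + (1861461/3250000)*q4 = 0.
Solving this linear system: q1 = -61718963/29381890, q2 = 1044217084/220364175, q3 = -285228381/73454725, q4 = 8274569732/1836368125.
The numerator is Q*f truncated at degree 3: P0 = a_0 = 0; P1 = a_1 + q1*a_0 = 9261/32500; P2 = a_2 + q1*a_1 + q2*a_0 = 627330879/3672736250; P3 = a_3 + q1*a_2 + q2*a_1 + q3*a_0 = 29306752461/95491142500.

The Pade approximant has numerator coefficients [0, 9261/32500, 627330879/3672736250, 29306752461/95491142500]; denominator coefficients [1, -61718963/29381890, 1044217084/220364175, -285228381/73454725, 8274569732/1836368125].


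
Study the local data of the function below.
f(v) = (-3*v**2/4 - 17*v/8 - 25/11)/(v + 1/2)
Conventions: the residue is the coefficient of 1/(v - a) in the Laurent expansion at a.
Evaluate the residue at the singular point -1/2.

At the order-1 pole -1/2 set g(v) = (v - (-1/2))*f(v) = -3*v**2/4 - 17*v/8 - 25/11.
Simple pole: residue = g(a) at a = -1/2, which is -123/88.

The residue is -123/88.


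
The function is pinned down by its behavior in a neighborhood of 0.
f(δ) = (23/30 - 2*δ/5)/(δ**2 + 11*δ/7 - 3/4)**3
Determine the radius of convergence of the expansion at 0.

Denominator factor (δ**2 + 11*δ/7 - 3/4)^3: discriminant 268/49, real irrational roots -11/14 + (1/7)*sqrt(67) and -11/14 - (1/7)*sqrt(67); poles of order 3, moduli -11/14 + (1/7)*sqrt(67) and 11/14 + (1/7)*sqrt(67).
The radius of convergence is the smallest modulus among the singular points: -11/14 + (1/7)*sqrt(67).

The radius of convergence is -11/14 + (1/7)*sqrt(67).
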